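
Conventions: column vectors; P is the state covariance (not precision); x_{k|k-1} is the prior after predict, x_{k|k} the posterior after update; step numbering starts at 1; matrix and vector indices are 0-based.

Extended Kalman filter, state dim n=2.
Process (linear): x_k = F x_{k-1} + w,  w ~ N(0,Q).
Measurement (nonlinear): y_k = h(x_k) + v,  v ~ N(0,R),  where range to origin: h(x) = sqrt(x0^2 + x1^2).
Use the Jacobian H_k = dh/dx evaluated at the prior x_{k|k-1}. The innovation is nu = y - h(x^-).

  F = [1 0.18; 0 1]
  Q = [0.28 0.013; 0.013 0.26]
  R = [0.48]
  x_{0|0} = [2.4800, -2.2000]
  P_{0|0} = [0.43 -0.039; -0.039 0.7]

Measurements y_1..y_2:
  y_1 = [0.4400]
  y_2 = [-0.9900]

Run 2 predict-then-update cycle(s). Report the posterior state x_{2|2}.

step 1: x^-=[2.0840, -2.2000]  P^-=[0.7186 0.1000; 0.1000 0.9600]  H_jac=[0.6877 -0.7260]  S=[1.2260]  K=[0.3439; -0.5124]  nu=[-2.5904]  x^+=[1.1932, -0.8728]  P^+=[0.5736 0.3160; 0.3160 0.6381]
step 2: x^-=[1.0361, -0.8728]  P^-=[0.9881 0.4439; 0.4439 0.8981]  H_jac=[0.7648 -0.6442]  S=[0.9933]  K=[0.4729; -0.2407]  nu=[-2.3447]  x^+=[-0.0727, -0.3083]  P^+=[0.7660 0.5570; 0.5570 0.8406]

x_post = [-0.0727, -0.3083]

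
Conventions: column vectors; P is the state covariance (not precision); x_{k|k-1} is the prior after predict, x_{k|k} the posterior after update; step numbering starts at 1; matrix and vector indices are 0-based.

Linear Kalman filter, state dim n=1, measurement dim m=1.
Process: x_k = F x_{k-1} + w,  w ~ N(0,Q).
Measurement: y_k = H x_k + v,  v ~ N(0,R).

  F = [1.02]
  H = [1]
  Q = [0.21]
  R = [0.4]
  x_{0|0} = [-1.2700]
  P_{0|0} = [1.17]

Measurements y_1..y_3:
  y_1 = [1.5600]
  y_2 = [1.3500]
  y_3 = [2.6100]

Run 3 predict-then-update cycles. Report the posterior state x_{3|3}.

x_post = [1.9469]

step 1: x^-=[-1.2954]  P^-=[1.4273]  S=[1.8273]  K=[0.7811]  nu=[2.8554]  x^+=[0.9349]  P^+=[0.3124]
step 2: x^-=[0.9536]  P^-=[0.5351]  S=[0.9351]  K=[0.5722]  nu=[0.3964]  x^+=[1.1804]  P^+=[0.2289]
step 3: x^-=[1.2041]  P^-=[0.4481]  S=[0.8481]  K=[0.5284]  nu=[1.4059]  x^+=[1.9469]  P^+=[0.2114]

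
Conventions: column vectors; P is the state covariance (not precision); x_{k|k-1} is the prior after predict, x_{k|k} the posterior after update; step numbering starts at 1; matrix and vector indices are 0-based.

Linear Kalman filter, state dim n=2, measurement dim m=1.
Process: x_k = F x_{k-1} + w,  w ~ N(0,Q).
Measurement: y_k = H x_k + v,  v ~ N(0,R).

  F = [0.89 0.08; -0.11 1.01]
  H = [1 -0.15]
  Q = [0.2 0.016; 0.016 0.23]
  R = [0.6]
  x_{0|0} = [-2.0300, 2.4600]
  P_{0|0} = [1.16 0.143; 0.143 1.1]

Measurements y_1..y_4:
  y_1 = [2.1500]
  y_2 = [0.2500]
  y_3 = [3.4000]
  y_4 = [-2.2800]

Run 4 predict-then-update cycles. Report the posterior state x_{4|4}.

step 1: x^-=[-1.6099, 2.7079]  P^-=[1.1462 0.1186; 0.1186 1.3344]  S=[1.7407]  K=[0.6483; -0.0469]  nu=[4.1661]  x^+=[1.0909, 2.5127]  P^+=[0.4147 0.1715; 0.1715 1.3306]
step 2: x^-=[1.1719, 2.4178]  P^-=[0.5614 0.2355; 0.2355 1.5542]  S=[1.1257]  K=[0.4673; 0.0021]  nu=[-0.5592]  x^+=[0.9106, 2.4166]  P^+=[0.3156 0.2344; 0.2344 1.5542]
step 3: x^-=[1.0037, 2.3406]  P^-=[0.4933 0.3193; 0.3193 1.7672]  S=[1.0372]  K=[0.4294; 0.0523]  nu=[2.7474]  x^+=[2.1834, 2.4844]  P^+=[0.3020 0.2960; 0.2960 1.7643]
step 4: x^-=[2.1420, 2.2690]  P^-=[0.4927 0.3925; 0.3925 1.9677]  S=[1.0192]  K=[0.4256; 0.0955]  nu=[-4.0816]  x^+=[0.4047, 1.8792]  P^+=[0.3080 0.3511; 0.3511 1.9584]

x_post = [0.4047, 1.8792]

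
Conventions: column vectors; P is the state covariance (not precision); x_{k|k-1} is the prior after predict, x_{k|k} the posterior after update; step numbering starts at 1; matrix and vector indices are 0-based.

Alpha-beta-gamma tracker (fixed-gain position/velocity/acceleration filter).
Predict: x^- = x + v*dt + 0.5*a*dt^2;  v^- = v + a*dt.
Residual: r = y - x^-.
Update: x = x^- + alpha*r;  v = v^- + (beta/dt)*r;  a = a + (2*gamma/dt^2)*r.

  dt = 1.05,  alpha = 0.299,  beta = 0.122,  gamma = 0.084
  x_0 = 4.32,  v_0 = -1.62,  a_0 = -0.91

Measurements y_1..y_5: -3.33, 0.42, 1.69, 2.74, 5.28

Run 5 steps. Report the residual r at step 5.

resid = 12.8462

step 1: x_pred=2.1174  r=-5.4474  x^+=0.4886  v^+=-3.2084  a^+=-1.7401
step 2: x_pred=-3.8395  r=4.2595  x^+=-2.5659  v^+=-4.5406  a^+=-1.0910
step 3: x_pred=-7.9349  r=9.6249  x^+=-5.0571  v^+=-4.5678  a^+=0.3756
step 4: x_pred=-9.6462  r=12.3862  x^+=-5.9428  v^+=-2.7342  a^+=2.2631
step 5: x_pred=-7.5662  r=12.8462  x^+=-3.7252  v^+=1.1346  a^+=4.2206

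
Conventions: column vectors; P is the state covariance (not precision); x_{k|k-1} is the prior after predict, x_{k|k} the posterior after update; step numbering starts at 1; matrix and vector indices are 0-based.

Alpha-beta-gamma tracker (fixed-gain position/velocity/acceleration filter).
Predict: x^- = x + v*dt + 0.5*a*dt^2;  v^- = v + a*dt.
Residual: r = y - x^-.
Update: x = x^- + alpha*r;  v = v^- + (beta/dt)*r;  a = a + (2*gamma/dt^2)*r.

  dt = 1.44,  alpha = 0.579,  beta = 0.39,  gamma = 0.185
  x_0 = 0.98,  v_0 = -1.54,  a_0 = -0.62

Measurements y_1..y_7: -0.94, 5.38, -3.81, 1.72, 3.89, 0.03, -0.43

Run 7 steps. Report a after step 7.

step 1: x_pred=-1.8804  r=0.9404  x^+=-1.3359  v^+=-2.1781  a^+=-0.4522
step 2: x_pred=-4.9412  r=10.3212  x^+=1.0348  v^+=-0.0339  a^+=1.3895
step 3: x_pred=2.4265  r=-6.2365  x^+=-1.1844  v^+=0.2778  a^+=0.2767
step 4: x_pred=-0.4975  r=2.2175  x^+=0.7864  v^+=1.2768  a^+=0.6723
step 5: x_pred=3.3221  r=0.5679  x^+=3.6509  v^+=2.3988  a^+=0.7737
step 6: x_pred=7.9073  r=-7.8773  x^+=3.3463  v^+=1.3794  a^+=-0.6319
step 7: x_pred=4.6776  r=-5.1076  x^+=1.7203  v^+=-0.9138  a^+=-1.5433

a_post = -1.5433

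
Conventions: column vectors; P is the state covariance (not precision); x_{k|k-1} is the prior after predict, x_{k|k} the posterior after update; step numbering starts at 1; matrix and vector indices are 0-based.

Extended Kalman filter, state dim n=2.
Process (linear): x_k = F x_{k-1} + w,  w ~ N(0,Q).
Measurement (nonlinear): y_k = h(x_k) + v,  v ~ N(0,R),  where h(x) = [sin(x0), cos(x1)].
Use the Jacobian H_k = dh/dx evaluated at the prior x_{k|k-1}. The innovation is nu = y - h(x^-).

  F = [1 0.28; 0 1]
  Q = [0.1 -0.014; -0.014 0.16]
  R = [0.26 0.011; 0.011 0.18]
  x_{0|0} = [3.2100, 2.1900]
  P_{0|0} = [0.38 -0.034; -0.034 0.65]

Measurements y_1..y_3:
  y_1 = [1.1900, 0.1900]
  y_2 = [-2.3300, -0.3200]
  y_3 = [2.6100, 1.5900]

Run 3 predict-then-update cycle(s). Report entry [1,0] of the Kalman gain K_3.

K[1,0] = 0.0351

step 1: x^-=[3.8232, 2.1900]  P^-=[0.5119 0.1340; 0.1340 0.8100]  H_jac=[-0.7766 0.0000; 0.0000 -0.8143]  S=[0.5687 0.0957; 0.0957 0.7172]  K=[-0.6889 -0.0602; -0.0288 -0.9159]  nu=[1.8200, 0.7704]  x^+=[2.5230, 1.4320]  P^+=[0.2315 0.0226; 0.0226 0.2028]
step 2: x^-=[2.9240, 1.4320]  P^-=[0.3601 0.0654; 0.0654 0.3628]  H_jac=[-0.9764 0.0000; 0.0000 -0.9904]  S=[0.6033 0.0743; 0.0743 0.5359]  K=[-0.5777 -0.0408; -0.0237 -0.6673]  nu=[-2.5459, -0.4584]  x^+=[4.4136, 1.7983]  P^+=[0.1543 0.0138; 0.0138 0.1215]
step 3: x^-=[4.9171, 1.7983]  P^-=[0.2716 0.0339; 0.0339 0.2815]  H_jac=[0.2033 0.0000; 0.0000 -0.9742]  S=[0.2712 0.0043; 0.0043 0.4472]  K=[0.2047 -0.0757; 0.0351 -0.6137]  nu=[3.5891, 1.8155]  x^+=[5.5144, 0.8101]  P^+=[0.2578 0.0117; 0.0117 0.1130]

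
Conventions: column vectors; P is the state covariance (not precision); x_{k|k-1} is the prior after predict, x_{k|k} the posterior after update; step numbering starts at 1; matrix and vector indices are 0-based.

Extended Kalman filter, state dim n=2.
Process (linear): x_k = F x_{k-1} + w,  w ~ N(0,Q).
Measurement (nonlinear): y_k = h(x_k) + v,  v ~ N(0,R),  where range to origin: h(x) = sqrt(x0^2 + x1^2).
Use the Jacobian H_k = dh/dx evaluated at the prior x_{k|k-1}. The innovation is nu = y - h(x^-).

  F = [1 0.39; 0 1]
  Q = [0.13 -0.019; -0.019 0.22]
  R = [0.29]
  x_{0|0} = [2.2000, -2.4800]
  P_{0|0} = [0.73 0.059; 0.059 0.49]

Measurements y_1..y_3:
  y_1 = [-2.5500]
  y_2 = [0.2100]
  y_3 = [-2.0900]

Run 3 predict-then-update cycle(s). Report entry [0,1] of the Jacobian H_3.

H_jac[0,1] = 0.9734

step 1: x^-=[1.2328, -2.4800]  P^-=[0.9805 0.2311; 0.2311 0.7100]  H_jac=[0.4451 -0.8955]  S=[0.8694]  K=[0.2640; -0.6130]  nu=[-5.3195]  x^+=[-0.1717, 0.7808]  P^+=[0.9199 0.3718; 0.3718 0.3833]
step 2: x^-=[0.1328, 0.7808]  P^-=[1.3983 0.5023; 0.5023 0.6033]  H_jac=[0.1677 0.9858]  S=[1.0818]  K=[0.6745; 0.6277]  nu=[-0.5820]  x^+=[-0.2597, 0.4155]  P^+=[0.9060 0.0443; 0.0443 0.1771]
step 3: x^-=[-0.0977, 0.4155]  P^-=[1.0975 0.0943; 0.0943 0.3971]  H_jac=[-0.2289 0.9734]  S=[0.6818]  K=[-0.2338; 0.5353]  nu=[-2.5168]  x^+=[0.4907, -0.9319]  P^+=[1.0603 0.1797; 0.1797 0.2017]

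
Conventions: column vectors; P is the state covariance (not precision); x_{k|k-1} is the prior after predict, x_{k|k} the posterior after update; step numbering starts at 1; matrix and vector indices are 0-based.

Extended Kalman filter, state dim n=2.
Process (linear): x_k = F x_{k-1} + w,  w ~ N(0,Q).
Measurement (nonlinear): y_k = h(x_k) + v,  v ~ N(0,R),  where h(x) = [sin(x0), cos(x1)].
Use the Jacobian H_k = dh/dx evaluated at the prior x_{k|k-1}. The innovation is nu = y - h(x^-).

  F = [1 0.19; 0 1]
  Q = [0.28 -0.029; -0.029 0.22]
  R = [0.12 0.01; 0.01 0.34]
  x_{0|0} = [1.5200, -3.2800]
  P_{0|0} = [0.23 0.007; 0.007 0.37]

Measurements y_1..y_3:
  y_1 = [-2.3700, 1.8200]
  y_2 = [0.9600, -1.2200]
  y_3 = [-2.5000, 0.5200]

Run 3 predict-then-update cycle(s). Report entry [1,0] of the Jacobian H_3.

H_jac[1,0] = 0.0000

step 1: x^-=[0.8968, -3.2800]  P^-=[0.5260 0.0483; 0.0483 0.5900]  H_jac=[0.6241 0.0000; 0.0000 -0.1380]  S=[0.3249 0.0058; 0.0058 0.3512]  K=[1.0111 -0.0358; 0.0970 -0.2334]  nu=[-3.1513, 2.8104]  x^+=[-2.3901, -4.2415]  P^+=[0.1938 0.0149; 0.0149 0.5681]
step 2: x^-=[-3.1960, -4.2415]  P^-=[0.5000 0.0938; 0.0938 0.7881]  H_jac=[-0.9985 0.0000; 0.0000 -0.8912]  S=[0.6185 0.0935; 0.0935 0.9659]  K=[-0.8059 -0.0086; -0.0422 -0.7230]  nu=[0.9056, -0.7663]  x^+=[-3.9193, -3.7256]  P^+=[0.0969 0.0123; 0.0123 0.2763]
step 3: x^-=[-4.6271, -3.7256]  P^-=[0.3916 0.0358; 0.0358 0.4963]  H_jac=[-0.0851 0.0000; 0.0000 -0.5514]  S=[0.1228 0.0117; 0.0117 0.4909]  K=[-0.2682 -0.0338; 0.0283 -0.5582]  nu=[-3.4964, 1.3542]  x^+=[-3.7352, -4.5803]  P^+=[0.3820 0.0257; 0.0257 0.3437]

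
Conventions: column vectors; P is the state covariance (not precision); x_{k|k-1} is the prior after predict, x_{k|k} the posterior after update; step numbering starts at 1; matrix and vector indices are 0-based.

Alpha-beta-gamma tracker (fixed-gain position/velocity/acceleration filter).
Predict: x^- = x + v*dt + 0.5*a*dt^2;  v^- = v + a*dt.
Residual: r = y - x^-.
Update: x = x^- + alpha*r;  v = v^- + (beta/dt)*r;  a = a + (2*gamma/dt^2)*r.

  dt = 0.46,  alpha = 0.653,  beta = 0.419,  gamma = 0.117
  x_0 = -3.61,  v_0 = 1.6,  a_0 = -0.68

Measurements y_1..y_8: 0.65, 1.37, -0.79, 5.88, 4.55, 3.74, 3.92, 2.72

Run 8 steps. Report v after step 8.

step 1: x_pred=-2.9459  r=3.5959  x^+=-0.5978  v^+=4.5626  a^+=3.2966
step 2: x_pred=1.8498  r=-0.4798  x^+=1.5365  v^+=5.6420  a^+=2.7660
step 3: x_pred=4.4245  r=-5.2145  x^+=1.0194  v^+=2.1647  a^+=-3.0005
step 4: x_pred=1.6977  r=4.1823  x^+=4.4288  v^+=4.5940  a^+=1.6245
step 5: x_pred=6.7139  r=-2.1639  x^+=5.3009  v^+=3.3703  a^+=-0.7684
step 6: x_pred=6.7699  r=-3.0299  x^+=4.7914  v^+=0.2570  a^+=-4.1190
step 7: x_pred=4.4738  r=-0.5538  x^+=4.1122  v^+=-2.1422  a^+=-4.7314
step 8: x_pred=2.6262  r=0.0938  x^+=2.6874  v^+=-4.2332  a^+=-4.6277

v_post = -4.2332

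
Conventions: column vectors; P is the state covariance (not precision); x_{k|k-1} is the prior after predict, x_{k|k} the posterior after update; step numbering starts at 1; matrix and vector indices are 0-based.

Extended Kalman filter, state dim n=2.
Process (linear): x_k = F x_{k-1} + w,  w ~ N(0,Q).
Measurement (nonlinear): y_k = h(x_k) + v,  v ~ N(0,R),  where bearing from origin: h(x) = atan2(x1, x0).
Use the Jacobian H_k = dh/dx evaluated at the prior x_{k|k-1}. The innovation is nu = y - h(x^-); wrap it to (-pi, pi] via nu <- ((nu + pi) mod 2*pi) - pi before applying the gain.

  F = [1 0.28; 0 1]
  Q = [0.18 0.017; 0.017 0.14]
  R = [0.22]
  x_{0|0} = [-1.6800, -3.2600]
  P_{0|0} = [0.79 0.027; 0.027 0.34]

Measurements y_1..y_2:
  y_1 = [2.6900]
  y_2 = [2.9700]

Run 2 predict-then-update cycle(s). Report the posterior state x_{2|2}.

step 1: x^-=[-2.5928, -3.2600]  P^-=[1.0118 0.1392; 0.1392 0.4800]  H_jac=[0.1879 -0.1494]  S=[0.2586]  K=[0.6546; -0.1762]  nu=[-1.3505]  x^+=[-3.4769, -3.0220]  P^+=[0.9009 0.1690; 0.1690 0.4720]
step 2: x^-=[-4.3231, -3.0220]  P^-=[1.2126 0.3182; 0.3182 0.6120]  H_jac=[0.1086 -0.1554]  S=[0.2383]  K=[0.3452; -0.2540]  nu=[-0.7817]  x^+=[-4.5929, -2.8235]  P^+=[1.1842 0.3391; 0.3391 0.5966]

x_post = [-4.5929, -2.8235]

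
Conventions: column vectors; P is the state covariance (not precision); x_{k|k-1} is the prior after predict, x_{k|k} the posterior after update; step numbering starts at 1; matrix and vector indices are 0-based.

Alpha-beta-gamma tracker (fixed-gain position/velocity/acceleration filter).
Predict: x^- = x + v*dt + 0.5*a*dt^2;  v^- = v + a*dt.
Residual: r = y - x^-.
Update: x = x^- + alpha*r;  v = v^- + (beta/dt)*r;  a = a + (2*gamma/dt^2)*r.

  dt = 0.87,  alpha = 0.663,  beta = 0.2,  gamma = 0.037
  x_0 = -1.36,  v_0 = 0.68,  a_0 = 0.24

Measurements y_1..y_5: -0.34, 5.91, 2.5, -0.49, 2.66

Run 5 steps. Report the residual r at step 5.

resid = 0.1058

step 1: x_pred=-0.6776  r=0.3376  x^+=-0.4538  v^+=0.9664  a^+=0.2730
step 2: x_pred=0.4903  r=5.4197  x^+=4.0836  v^+=2.4498  a^+=0.8029
step 3: x_pred=6.5188  r=-4.0188  x^+=3.8543  v^+=2.2245  a^+=0.4100
step 4: x_pred=5.9448  r=-6.4348  x^+=1.6785  v^+=1.1019  a^+=-0.2191
step 5: x_pred=2.5542  r=0.1058  x^+=2.6244  v^+=0.9355  a^+=-0.2088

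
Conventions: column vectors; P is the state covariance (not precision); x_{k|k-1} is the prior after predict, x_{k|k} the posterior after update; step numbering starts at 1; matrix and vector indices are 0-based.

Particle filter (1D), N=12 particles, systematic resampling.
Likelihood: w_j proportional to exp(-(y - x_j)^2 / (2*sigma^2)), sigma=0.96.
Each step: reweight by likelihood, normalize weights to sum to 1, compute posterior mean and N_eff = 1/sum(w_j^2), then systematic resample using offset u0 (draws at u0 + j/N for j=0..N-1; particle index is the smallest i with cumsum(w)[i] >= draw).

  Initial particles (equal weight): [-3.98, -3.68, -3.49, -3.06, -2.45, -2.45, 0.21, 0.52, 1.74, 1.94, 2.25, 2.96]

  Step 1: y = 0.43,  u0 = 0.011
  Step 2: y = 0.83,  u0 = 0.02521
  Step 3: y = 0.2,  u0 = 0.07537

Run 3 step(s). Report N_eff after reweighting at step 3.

step 1: w=[0.0000, 0.0000, 0.0001, 0.0005, 0.0039, 0.0039, 0.3388, 0.3463, 0.1371, 0.1010, 0.0577, 0.0108]  mean=0.8265  Neff=3.7424  idx=[6, 6, 6, 6, 6, 7, 7, 7, 7, 8, 9, 9]
step 2: w=[0.0853, 0.0853, 0.0853, 0.0853, 0.0853, 0.0997, 0.0997, 0.0997, 0.0997, 0.0670, 0.0538, 0.0538]  mean=0.6225  Neff=11.5699  idx=[0, 1, 2, 3, 4, 5, 5, 6, 7, 8, 9, 10]
step 3: w=[0.0980, 0.0980, 0.0980, 0.0980, 0.0980, 0.0927, 0.0927, 0.0927, 0.0927, 0.0927, 0.0271, 0.0190]  mean=0.4280  Neff=10.8501  idx=[0, 1, 2, 3, 4, 5, 5, 6, 7, 8, 9, 11]

N_eff = 10.8501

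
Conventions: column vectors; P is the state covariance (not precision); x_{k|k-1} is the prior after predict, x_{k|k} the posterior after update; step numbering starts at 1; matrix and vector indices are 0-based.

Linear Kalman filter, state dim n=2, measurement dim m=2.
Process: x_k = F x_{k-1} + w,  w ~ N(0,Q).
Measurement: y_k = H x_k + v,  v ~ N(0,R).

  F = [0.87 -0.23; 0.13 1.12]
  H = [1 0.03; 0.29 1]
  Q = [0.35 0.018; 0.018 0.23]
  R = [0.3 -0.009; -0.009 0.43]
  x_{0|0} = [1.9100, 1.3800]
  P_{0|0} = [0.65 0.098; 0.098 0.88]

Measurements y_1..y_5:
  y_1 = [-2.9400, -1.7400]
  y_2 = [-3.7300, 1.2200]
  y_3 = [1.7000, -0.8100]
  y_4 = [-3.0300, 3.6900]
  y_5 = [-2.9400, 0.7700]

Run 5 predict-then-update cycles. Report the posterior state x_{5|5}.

x_post = [-2.6892, 1.9081]

step 1: x^-=[1.3443, 1.7939]  P^-=[0.8493 -0.0426; -0.0426 1.3734]  S=[1.1480 0.2355; 0.2355 1.8501]  K=[0.7353 0.0165; -0.1562 0.7555]  nu=[-4.3381, -3.9237]  x^+=[-1.9103, -0.4929]  P^+=[0.2224 -0.0640; -0.0640 0.3449]
step 2: x^-=[-1.5486, -0.8004]  P^-=[0.5622 -0.1061; -0.1061 0.6477]  S=[0.8564 0.0664; 0.0664 1.0634]  K=[0.6517 0.0128; -0.1469 0.5893]  nu=[-2.1574, 2.4695]  x^+=[-2.9230, 0.9719]  P^+=[0.1971 -0.0575; -0.0575 0.2714]
step 3: x^-=[-2.7666, 0.7085]  P^-=[0.5366 -0.0840; -0.0840 0.5570]  S=[0.8321 0.0786; 0.0786 0.9835]  K=[0.6398 0.0217; -0.1330 0.5523]  nu=[4.4453, -0.7162]  x^+=[0.0621, -0.2783]  P^+=[0.1933 -0.0525; -0.0525 0.2539]
step 4: x^-=[0.1180, -0.3036]  P^-=[0.5308 -0.0751; -0.0751 0.5365]  S=[0.8267 0.0852; 0.0852 0.9675]  K=[0.6367 0.0254; -0.1274 0.5432]  nu=[-3.1389, 3.9594]  x^+=[-1.7800, 2.2469]  P^+=[0.1923 -0.0506; -0.0506 0.2494]
step 5: x^-=[-2.0654, 2.2852]  P^-=[0.5290 -0.0723; -0.0723 0.5313]  S=[0.8251 0.0874; 0.0874 0.9639]  K=[0.6357 0.0265; -0.1256 0.5409]  nu=[-0.9432, -0.9162]  x^+=[-2.6892, 1.9081]  P^+=[0.1920 -0.0500; -0.0500 0.2482]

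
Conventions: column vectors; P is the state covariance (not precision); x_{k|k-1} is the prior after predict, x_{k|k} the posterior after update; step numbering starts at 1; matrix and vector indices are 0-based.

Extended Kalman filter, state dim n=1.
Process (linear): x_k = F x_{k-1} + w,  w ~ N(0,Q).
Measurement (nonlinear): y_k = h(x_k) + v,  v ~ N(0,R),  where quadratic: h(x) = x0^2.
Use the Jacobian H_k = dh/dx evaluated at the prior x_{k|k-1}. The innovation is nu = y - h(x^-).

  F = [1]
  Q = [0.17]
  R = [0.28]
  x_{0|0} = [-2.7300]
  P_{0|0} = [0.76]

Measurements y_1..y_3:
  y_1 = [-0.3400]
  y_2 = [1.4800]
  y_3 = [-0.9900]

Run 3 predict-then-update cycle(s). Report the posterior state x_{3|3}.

step 1: x^-=[-2.7300]  P^-=[0.9300]  H_jac=[-5.4600]  S=[28.0048]  K=[-0.1813]  nu=[-7.7929]  x^+=[-1.3170]  P^+=[0.0093]
step 2: x^-=[-1.3170]  P^-=[0.1793]  H_jac=[-2.6340]  S=[1.5240]  K=[-0.3099]  nu=[-0.2545]  x^+=[-1.2381]  P^+=[0.0329]
step 3: x^-=[-1.2381]  P^-=[0.2029]  H_jac=[-2.4763]  S=[1.5244]  K=[-0.3297]  nu=[-2.5230]  x^+=[-0.4064]  P^+=[0.0373]

x_post = [-0.4064]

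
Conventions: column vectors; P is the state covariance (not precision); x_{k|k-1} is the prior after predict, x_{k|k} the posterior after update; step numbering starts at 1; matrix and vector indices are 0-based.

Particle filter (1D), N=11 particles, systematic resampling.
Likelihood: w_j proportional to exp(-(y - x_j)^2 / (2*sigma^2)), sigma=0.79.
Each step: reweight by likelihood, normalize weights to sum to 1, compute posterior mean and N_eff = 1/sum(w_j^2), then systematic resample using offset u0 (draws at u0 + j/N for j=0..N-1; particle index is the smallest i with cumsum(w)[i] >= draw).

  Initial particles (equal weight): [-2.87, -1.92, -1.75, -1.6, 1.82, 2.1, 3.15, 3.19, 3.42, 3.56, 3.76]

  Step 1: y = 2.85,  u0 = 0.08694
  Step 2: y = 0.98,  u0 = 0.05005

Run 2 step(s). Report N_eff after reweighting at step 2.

step 1: w=[0.0000, 0.0000, 0.0000, 0.0000, 0.0879, 0.1311, 0.1914, 0.1876, 0.1586, 0.1374, 0.1060]  mean=3.0667  Neff=6.5787  idx=[4, 5, 6, 6, 7, 7, 8, 8, 9, 10, 10]
step 2: w=[0.5432, 0.3499, 0.0220, 0.0220, 0.0191, 0.0191, 0.0081, 0.0081, 0.0046, 0.0020, 0.0020]  mean=2.0704  Neff=2.3848  idx=[0, 0, 0, 0, 0, 0, 1, 1, 1, 1, 5]

N_eff = 2.3848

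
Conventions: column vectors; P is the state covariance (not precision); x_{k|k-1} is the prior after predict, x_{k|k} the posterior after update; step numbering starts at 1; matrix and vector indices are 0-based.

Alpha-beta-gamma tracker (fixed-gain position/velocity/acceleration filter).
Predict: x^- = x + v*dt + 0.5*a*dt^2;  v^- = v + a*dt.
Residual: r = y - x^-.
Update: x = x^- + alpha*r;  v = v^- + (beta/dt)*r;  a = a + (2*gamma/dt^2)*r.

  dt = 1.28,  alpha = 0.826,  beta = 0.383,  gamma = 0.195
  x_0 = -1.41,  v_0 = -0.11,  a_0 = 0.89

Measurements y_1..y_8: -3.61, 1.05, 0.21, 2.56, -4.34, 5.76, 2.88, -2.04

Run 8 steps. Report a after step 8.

step 1: x_pred=-0.8217  r=-2.7883  x^+=-3.1248  v^+=0.1949  a^+=0.2263
step 2: x_pred=-2.6900  r=3.7400  x^+=0.3992  v^+=1.6036  a^+=1.1165
step 3: x_pred=3.3665  r=-3.1565  x^+=0.7592  v^+=2.0883  a^+=0.3652
step 4: x_pred=3.7314  r=-1.1714  x^+=2.7638  v^+=2.2052  a^+=0.0863
step 5: x_pred=5.6572  r=-9.9972  x^+=-2.6005  v^+=-0.6756  a^+=-2.2934
step 6: x_pred=-5.3440  r=11.1040  x^+=3.8279  v^+=-0.2886  a^+=0.3498
step 7: x_pred=3.7450  r=-0.8650  x^+=3.0305  v^+=-0.0997  a^+=0.1439
step 8: x_pred=3.0208  r=-5.0608  x^+=-1.1594  v^+=-1.4298  a^+=-1.0608

a_post = -1.0608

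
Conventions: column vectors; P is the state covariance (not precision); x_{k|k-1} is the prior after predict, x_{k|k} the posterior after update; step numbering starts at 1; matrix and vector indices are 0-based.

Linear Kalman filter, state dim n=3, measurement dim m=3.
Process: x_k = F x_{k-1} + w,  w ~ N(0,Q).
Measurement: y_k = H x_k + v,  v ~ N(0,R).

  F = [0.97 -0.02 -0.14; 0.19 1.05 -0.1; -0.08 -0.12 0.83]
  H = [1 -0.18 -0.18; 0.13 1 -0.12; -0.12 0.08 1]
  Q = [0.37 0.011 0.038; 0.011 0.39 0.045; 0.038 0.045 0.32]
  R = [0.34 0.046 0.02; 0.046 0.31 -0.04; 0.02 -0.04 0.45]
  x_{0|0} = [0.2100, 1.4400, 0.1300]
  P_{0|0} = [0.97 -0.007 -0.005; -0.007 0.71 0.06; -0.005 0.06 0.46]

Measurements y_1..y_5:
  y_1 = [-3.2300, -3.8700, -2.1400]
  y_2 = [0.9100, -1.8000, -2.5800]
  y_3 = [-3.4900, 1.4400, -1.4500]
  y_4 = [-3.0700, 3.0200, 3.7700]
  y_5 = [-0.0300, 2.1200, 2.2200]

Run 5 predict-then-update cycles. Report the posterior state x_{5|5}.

step 1: x^-=[0.1567, 1.5389, -0.0817]  P^-=[1.2939 0.1661 -0.0923; 0.1661 1.1972 -0.0445; -0.0923 -0.0445 0.6419]  S=[1.6641 0.1951 -0.3368; 0.1951 1.5950 -0.1170; -0.3368 -0.1170 1.1300]  K=[0.7615 0.1258 0.0327; -0.1010 0.7856 0.0790; 0.0003 -0.0419 0.5704]  nu=[-3.1244, -5.4391, -2.1626]  x^+=[-2.9773, -2.5894, -1.0884]  P^+=[0.2830 0.0426 0.0554; 0.0426 0.2289 -0.0111; 0.0554 -0.0111 0.2659]
step 2: x^-=[-2.6839, -3.1758, -0.3545]  P^-=[0.6248 0.1000 0.0261; 0.1000 0.6724 -0.0154; 0.0261 -0.0154 0.5040]  S=[0.9565 0.1135 -0.1156; 0.1135 1.0291 -0.0788; -0.1156 -0.0788 0.9566]  K=[0.6217 0.1077 0.0412; -0.0913 0.6835 0.0729; 0.0018 -0.0308 0.5199]  nu=[2.9584, 1.6821, -2.2935]  x^+=[-0.7581, -2.4635, -1.5934]  P^+=[0.2330 0.0363 0.0517; 0.0363 0.1991 -0.0079; 0.0517 -0.0079 0.2421]
step 3: x^-=[-0.4630, -2.5714, -0.9663]  P^-=[0.5785 0.0847 0.0303; 0.0847 0.6345 -0.0060; 0.0303 -0.0060 0.4865]  S=[0.9131 0.0968 -0.1054; 0.0968 0.9838 -0.0675; -0.1054 -0.0675 0.9391]  K=[0.6048 0.1021 0.0408; -0.0937 0.6712 0.0746; 0.0004 -0.0264 0.5119]  nu=[-3.6638, 3.9556, -0.3336]  x^+=[-2.2887, 0.4022, -1.2427]  P^+=[0.2265 0.0345 0.0508; 0.0345 0.1955 -0.0067; 0.0508 -0.0067 0.2380]
step 4: x^-=[-2.0541, 0.1117, -0.8966]  P^-=[0.5727 0.0817 0.0307; 0.0817 0.6293 -0.0040; 0.0307 -0.0040 0.4835]  S=[0.9080 0.0936 -0.1043; 0.0936 0.9772 -0.0651; -0.1043 -0.0651 0.9362]  K=[0.6027 0.1010 0.0406; -0.0944 0.6694 0.0751; 0.0001 -0.0254 0.5104]  nu=[-1.1572, 3.0678, 4.4111]  x^+=[-2.2627, 2.6056, 1.2770]  P^+=[0.2256 0.0341 0.0506; 0.0341 0.1950 -0.0064; 0.0506 -0.0064 0.2373]
step 5: x^-=[-2.4257, 2.1782, 0.9282]  P^-=[0.5719 0.0811 0.0308; 0.0811 0.6285 -0.0036; 0.0308 -0.0036 0.4829]  S=[0.9074 0.0930 -0.1042; 0.0930 0.9761 -0.0646; -0.1042 -0.0646 0.9357]  K=[0.6024 0.1008 0.0405; -0.0945 0.6691 0.0752; 0.0000 -0.0252 0.5101]  nu=[2.9549, 0.3685, 0.8264]  x^+=[-0.5751, 2.2076, 1.3406]  P^+=[0.2255 0.0341 0.0506; 0.0341 0.1949 -0.0063; 0.0506 -0.0063 0.2371]

x_post = [-0.5751, 2.2076, 1.3406]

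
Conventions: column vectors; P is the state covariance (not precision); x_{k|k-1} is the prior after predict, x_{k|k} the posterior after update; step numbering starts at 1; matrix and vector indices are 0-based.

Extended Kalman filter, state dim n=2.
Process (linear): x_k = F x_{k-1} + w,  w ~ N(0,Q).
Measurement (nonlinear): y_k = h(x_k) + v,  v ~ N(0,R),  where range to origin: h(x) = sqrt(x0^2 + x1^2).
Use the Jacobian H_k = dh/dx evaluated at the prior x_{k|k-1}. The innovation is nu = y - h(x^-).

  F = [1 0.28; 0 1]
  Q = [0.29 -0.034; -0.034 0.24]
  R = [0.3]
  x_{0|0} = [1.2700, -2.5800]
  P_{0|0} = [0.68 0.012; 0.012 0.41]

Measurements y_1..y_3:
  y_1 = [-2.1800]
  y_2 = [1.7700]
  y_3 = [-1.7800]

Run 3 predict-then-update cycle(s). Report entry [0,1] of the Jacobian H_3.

step 1: x^-=[0.5476, -2.5800]  P^-=[1.0089 0.0928; 0.0928 0.6500]  H_jac=[0.2076 -0.9782]  S=[0.9278]  K=[0.1279; -0.6646]  nu=[-4.8175]  x^+=[-0.0687, 0.6215]  P^+=[0.9937 0.1717; 0.1717 0.2402]
step 2: x^-=[0.1054, 0.6215]  P^-=[1.3987 0.2049; 0.2049 0.4802]  H_jac=[0.1671 0.9859]  S=[0.8734]  K=[0.4990; 0.5813]  nu=[1.1396]  x^+=[0.6740, 1.2840]  P^+=[1.1812 -0.0484; -0.0484 0.1851]
step 3: x^-=[1.0335, 1.2840]  P^-=[1.4586 -0.0306; -0.0306 0.4251]  H_jac=[0.6270 0.7790]  S=[1.1015]  K=[0.8086; 0.2832]  nu=[-3.4283]  x^+=[-1.7387, 0.3131]  P^+=[0.7383 -0.2828; -0.2828 0.3367]

H_jac[0,1] = 0.7790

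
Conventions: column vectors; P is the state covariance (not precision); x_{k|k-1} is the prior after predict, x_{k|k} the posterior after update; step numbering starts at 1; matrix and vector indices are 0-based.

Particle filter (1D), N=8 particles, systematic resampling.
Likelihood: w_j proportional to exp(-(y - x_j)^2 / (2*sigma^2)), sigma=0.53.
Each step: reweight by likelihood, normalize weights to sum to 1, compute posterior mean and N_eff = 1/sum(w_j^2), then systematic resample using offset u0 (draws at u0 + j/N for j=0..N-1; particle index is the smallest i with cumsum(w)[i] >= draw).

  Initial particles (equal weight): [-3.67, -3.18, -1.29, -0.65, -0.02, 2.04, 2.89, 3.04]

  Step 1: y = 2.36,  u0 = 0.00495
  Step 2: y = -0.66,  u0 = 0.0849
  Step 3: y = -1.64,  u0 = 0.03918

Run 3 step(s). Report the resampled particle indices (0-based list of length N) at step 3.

resampled_idx = [0, 1, 2, 3, 4, 5, 6, 7]

step 1: w=[0.0000, 0.0000, 0.0000, 0.0000, 0.0000, 0.4435, 0.3228, 0.2337]  mean=2.5480  Neff=2.8129  idx=[5, 5, 5, 5, 6, 6, 6, 7]
step 2: w=[0.2500, 0.2500, 0.2500, 0.2500, 0.0000, 0.0000, 0.0000, 0.0000]  mean=2.0401  Neff=4.0005  idx=[0, 0, 1, 1, 2, 2, 3, 3]
step 3: w=[0.1250, 0.1250, 0.1250, 0.1250, 0.1250, 0.1250, 0.1250, 0.1250]  mean=2.0400  Neff=8.0000  idx=[0, 1, 2, 3, 4, 5, 6, 7]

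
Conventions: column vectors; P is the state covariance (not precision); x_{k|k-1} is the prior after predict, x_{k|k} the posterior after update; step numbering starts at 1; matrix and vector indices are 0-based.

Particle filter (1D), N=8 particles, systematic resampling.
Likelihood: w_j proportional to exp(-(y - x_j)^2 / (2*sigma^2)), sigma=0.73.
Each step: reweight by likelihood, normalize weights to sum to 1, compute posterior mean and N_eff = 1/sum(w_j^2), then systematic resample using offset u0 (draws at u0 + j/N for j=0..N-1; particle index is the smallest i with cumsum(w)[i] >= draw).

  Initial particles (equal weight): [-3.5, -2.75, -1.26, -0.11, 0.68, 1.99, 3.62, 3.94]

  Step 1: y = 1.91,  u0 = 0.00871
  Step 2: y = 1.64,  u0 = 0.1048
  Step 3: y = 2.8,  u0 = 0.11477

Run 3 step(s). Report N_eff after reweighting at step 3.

step 1: w=[0.0000, 0.0000, 0.0001, 0.0162, 0.1801, 0.7402, 0.0479, 0.0156]  mean=1.8284  Neff=1.7150  idx=[3, 4, 5, 5, 5, 5, 5, 5]
step 2: w=[0.0097, 0.0723, 0.1530, 0.1530, 0.1530, 0.1530, 0.1530, 0.1530]  mean=1.8749  Neff=6.8598  idx=[2, 2, 3, 4, 5, 6, 7, 7]
step 3: w=[0.1250, 0.1250, 0.1250, 0.1250, 0.1250, 0.1250, 0.1250, 0.1250]  mean=1.9900  Neff=8.0000  idx=[0, 1, 2, 3, 4, 5, 6, 7]

N_eff = 8.0000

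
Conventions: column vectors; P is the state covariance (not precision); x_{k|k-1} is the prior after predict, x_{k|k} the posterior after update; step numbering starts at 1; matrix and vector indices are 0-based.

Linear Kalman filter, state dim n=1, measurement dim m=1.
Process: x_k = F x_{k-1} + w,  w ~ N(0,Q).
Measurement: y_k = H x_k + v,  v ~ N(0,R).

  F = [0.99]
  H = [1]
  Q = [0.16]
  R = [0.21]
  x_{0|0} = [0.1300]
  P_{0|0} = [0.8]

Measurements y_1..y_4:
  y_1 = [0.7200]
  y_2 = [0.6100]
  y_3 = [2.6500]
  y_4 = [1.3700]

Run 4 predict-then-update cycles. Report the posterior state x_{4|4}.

x_post = [1.5395]

step 1: x^-=[0.1287]  P^-=[0.9441]  S=[1.1541]  K=[0.8180]  nu=[0.5913]  x^+=[0.6124]  P^+=[0.1718]
step 2: x^-=[0.6063]  P^-=[0.3284]  S=[0.5384]  K=[0.6099]  nu=[0.0037]  x^+=[0.6085]  P^+=[0.1281]
step 3: x^-=[0.6025]  P^-=[0.2855]  S=[0.4955]  K=[0.5762]  nu=[2.0475]  x^+=[1.7823]  P^+=[0.1210]
step 4: x^-=[1.7645]  P^-=[0.2786]  S=[0.4886]  K=[0.5702]  nu=[-0.3945]  x^+=[1.5395]  P^+=[0.1197]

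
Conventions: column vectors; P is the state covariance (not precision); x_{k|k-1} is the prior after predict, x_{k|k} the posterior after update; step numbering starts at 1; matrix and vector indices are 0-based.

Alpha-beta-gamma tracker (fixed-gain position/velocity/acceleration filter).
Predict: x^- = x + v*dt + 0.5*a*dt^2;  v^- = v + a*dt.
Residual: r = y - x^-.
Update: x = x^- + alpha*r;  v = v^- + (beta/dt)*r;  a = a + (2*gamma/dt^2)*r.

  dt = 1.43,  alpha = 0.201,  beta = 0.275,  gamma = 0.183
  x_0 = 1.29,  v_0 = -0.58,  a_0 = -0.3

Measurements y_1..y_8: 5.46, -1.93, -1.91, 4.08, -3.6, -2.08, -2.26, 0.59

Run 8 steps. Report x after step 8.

x_post = -4.7319

step 1: x_pred=0.1539  r=5.3061  x^+=1.2204  v^+=0.0114  a^+=0.6497
step 2: x_pred=1.9010  r=-3.8310  x^+=1.1310  v^+=0.2038  a^+=-0.0360
step 3: x_pred=1.3856  r=-3.2956  x^+=0.7231  v^+=-0.4815  a^+=-0.6258
step 4: x_pred=-0.6052  r=4.6852  x^+=0.3365  v^+=-0.4754  a^+=0.2127
step 5: x_pred=-0.1258  r=-3.4742  x^+=-0.8241  v^+=-0.8393  a^+=-0.4091
step 6: x_pred=-2.4425  r=0.3625  x^+=-2.3696  v^+=-1.3546  a^+=-0.3442
step 7: x_pred=-4.6586  r=2.3986  x^+=-4.1765  v^+=-1.3855  a^+=0.0851
step 8: x_pred=-6.0707  r=6.6607  x^+=-4.7319  v^+=0.0171  a^+=1.2772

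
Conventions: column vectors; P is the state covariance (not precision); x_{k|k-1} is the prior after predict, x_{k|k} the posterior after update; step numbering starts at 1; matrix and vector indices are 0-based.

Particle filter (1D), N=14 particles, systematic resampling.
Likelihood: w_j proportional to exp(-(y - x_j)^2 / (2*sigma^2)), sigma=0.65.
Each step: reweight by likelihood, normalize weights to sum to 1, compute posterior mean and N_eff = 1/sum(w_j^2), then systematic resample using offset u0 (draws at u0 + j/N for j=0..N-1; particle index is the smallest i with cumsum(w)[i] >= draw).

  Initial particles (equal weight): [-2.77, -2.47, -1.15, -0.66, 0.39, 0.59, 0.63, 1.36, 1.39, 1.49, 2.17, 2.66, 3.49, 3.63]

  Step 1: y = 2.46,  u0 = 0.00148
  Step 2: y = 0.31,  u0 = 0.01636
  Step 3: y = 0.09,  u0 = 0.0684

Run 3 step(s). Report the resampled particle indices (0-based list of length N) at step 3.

step 1: w=[0.0000, 0.0000, 0.0000, 0.0000, 0.0020, 0.0050, 0.0059, 0.0744, 0.0804, 0.1024, 0.2822, 0.2973, 0.0888, 0.0617]  mean=2.3099  Neff=4.9449  idx=[4, 7, 8, 9, 10, 10, 10, 10, 11, 11, 11, 11, 12, 12]
step 2: w=[0.5575, 0.1524, 0.1413, 0.1081, 0.0094, 0.0094, 0.0094, 0.0094, 0.0008, 0.0008, 0.0008, 0.0008, 0.0000, 0.0000]  mean=0.8721  Neff=2.7320  idx=[0, 0, 0, 0, 0, 0, 0, 0, 1, 1, 2, 2, 3, 3]
step 3: w=[0.1130, 0.1130, 0.1130, 0.1130, 0.1130, 0.1130, 0.1130, 0.1130, 0.0186, 0.0186, 0.0170, 0.0170, 0.0124, 0.0124]  mean=0.4874  Neff=9.6406  idx=[0, 1, 1, 2, 3, 3, 4, 5, 5, 6, 6, 7, 9, 13]

resampled_idx = [0, 1, 1, 2, 3, 3, 4, 5, 5, 6, 6, 7, 9, 13]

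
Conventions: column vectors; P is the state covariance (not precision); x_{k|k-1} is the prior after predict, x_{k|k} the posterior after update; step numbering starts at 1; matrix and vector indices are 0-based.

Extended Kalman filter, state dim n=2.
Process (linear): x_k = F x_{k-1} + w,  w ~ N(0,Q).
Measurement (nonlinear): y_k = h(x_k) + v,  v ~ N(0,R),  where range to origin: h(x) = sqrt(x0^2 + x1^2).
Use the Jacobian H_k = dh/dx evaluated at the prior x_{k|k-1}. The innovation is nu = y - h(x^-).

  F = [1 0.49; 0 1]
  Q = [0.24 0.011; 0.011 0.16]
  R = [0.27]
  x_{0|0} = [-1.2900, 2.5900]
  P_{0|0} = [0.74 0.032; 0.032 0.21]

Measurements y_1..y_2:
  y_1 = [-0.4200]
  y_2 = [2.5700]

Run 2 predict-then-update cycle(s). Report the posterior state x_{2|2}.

x_post = [-0.9537, 1.5914]

step 1: x^-=[-0.0209, 2.5900]  P^-=[1.0618 0.1459; 0.1459 0.3700]  H_jac=[-0.0081 1.0000]  S=[0.6377]  K=[0.2154; 0.5784]  nu=[-3.0101]  x^+=[-0.6691, 0.8491]  P^+=[1.0322 0.0665; 0.0665 0.1567]
step 2: x^-=[-0.2531, 0.8491]  P^-=[1.3750 0.1543; 0.1543 0.3167]  H_jac=[-0.2856 0.9583]  S=[0.5886]  K=[-0.4161; 0.4408]  nu=[1.6840]  x^+=[-0.9537, 1.5914]  P^+=[1.2731 0.2622; 0.2622 0.2023]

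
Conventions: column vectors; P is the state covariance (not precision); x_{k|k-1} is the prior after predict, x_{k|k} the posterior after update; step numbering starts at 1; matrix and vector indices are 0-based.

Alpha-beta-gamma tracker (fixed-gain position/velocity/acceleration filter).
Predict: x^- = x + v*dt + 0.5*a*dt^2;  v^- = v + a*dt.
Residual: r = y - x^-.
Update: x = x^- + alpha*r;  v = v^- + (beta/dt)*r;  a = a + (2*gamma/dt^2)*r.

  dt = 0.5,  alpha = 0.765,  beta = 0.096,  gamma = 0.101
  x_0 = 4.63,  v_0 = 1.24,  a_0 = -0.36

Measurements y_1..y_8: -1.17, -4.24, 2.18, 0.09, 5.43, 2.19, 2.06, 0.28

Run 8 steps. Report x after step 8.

x_post = 1.4332

step 1: x_pred=5.2050  r=-6.3750  x^+=0.3281  v^+=-0.1640  a^+=-5.5110
step 2: x_pred=-0.4428  r=-3.7973  x^+=-3.3476  v^+=-3.6486  a^+=-8.5792
step 3: x_pred=-6.2443  r=8.4243  x^+=0.2003  v^+=-6.3207  a^+=-1.7723
step 4: x_pred=-3.1816  r=3.2716  x^+=-0.6788  v^+=-6.5787  a^+=0.8711
step 5: x_pred=-3.8593  r=9.2893  x^+=3.2470  v^+=-4.3596  a^+=8.3769
step 6: x_pred=2.1143  r=0.0757  x^+=2.1722  v^+=-0.1566  a^+=8.4380
step 7: x_pred=3.1487  r=-1.0887  x^+=2.3158  v^+=3.8534  a^+=7.5584
step 8: x_pred=5.1873  r=-4.9073  x^+=1.4332  v^+=6.6903  a^+=3.5933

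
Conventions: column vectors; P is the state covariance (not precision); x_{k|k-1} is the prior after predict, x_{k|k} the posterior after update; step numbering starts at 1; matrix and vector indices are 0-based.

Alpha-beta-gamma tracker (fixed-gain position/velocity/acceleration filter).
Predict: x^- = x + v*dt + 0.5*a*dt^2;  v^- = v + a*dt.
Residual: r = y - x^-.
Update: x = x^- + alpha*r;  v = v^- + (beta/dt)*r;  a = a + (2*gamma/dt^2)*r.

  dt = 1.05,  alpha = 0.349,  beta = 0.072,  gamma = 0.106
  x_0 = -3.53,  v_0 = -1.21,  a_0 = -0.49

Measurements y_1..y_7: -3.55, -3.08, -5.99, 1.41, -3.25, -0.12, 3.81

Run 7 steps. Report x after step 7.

x_post = 5.4663

step 1: x_pred=-5.0706  r=1.5206  x^+=-4.5399  v^+=-1.6202  a^+=-0.1976
step 2: x_pred=-6.3501  r=3.2701  x^+=-5.2088  v^+=-1.6035  a^+=0.4312
step 3: x_pred=-6.6548  r=0.6648  x^+=-6.4228  v^+=-1.1051  a^+=0.5590
step 4: x_pred=-7.2750  r=8.6850  x^+=-4.2439  v^+=0.0774  a^+=2.2291
step 5: x_pred=-2.9339  r=-0.3161  x^+=-3.0442  v^+=2.3963  a^+=2.1683
step 6: x_pred=0.6671  r=-0.7871  x^+=0.3924  v^+=4.6190  a^+=2.0169
step 7: x_pred=6.3542  r=-2.5442  x^+=5.4663  v^+=6.5623  a^+=1.5277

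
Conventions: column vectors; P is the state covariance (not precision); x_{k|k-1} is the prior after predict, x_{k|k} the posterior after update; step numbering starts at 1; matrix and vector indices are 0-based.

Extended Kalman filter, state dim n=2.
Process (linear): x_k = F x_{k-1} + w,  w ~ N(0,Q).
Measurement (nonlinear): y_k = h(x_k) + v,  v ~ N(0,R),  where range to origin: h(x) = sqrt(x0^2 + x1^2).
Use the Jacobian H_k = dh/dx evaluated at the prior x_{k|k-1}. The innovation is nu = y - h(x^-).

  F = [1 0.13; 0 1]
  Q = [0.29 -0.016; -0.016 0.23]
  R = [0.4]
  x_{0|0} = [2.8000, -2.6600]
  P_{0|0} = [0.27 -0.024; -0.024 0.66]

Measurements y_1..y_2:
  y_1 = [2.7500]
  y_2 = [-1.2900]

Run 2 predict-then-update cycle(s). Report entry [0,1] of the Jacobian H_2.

step 1: x^-=[2.4542, -2.6600]  P^-=[0.5649 0.0458; 0.0458 0.8900]  H_jac=[0.6781 -0.7350]  S=[1.0949]  K=[0.3191; -0.5691]  nu=[-0.8692]  x^+=[2.1768, -2.1654]  P^+=[0.4534 0.2446; 0.2446 0.5354]
step 2: x^-=[1.8953, -2.1654]  P^-=[0.8161 0.2982; 0.2982 0.7654]  H_jac=[0.6586 -0.7525]  S=[0.8918]  K=[0.3511; -0.4256]  nu=[-4.1677]  x^+=[0.4322, -0.3916]  P^+=[0.7062 0.4315; 0.4315 0.6039]

H_jac[0,1] = -0.7525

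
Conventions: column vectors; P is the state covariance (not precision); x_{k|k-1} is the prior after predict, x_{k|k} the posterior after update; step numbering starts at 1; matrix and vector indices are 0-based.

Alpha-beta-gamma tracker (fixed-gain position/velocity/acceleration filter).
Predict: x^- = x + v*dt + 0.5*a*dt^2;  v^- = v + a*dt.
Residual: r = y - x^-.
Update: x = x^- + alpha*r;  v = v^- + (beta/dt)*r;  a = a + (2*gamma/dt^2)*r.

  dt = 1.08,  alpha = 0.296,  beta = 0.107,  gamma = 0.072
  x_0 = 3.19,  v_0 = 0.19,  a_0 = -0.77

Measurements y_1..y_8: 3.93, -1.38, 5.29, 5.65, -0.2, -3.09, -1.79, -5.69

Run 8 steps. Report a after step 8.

a_post = 0.0261

step 1: x_pred=2.9461  r=0.9839  x^+=3.2374  v^+=-0.5441  a^+=-0.6485
step 2: x_pred=2.2715  r=-3.6515  x^+=1.1906  v^+=-1.6063  a^+=-1.0993
step 3: x_pred=-1.1853  r=6.4753  x^+=0.7314  v^+=-2.1521  a^+=-0.2999
step 4: x_pred=-1.7677  r=7.4177  x^+=0.4279  v^+=-1.7411  a^+=0.6159
step 5: x_pred=-1.0933  r=0.8933  x^+=-0.8289  v^+=-0.9874  a^+=0.7261
step 6: x_pred=-1.4718  r=-1.6182  x^+=-1.9508  v^+=-0.3635  a^+=0.5264
step 7: x_pred=-2.0364  r=0.2464  x^+=-1.9635  v^+=0.2294  a^+=0.5568
step 8: x_pred=-1.3911  r=-4.2989  x^+=-2.6636  v^+=0.4048  a^+=0.0261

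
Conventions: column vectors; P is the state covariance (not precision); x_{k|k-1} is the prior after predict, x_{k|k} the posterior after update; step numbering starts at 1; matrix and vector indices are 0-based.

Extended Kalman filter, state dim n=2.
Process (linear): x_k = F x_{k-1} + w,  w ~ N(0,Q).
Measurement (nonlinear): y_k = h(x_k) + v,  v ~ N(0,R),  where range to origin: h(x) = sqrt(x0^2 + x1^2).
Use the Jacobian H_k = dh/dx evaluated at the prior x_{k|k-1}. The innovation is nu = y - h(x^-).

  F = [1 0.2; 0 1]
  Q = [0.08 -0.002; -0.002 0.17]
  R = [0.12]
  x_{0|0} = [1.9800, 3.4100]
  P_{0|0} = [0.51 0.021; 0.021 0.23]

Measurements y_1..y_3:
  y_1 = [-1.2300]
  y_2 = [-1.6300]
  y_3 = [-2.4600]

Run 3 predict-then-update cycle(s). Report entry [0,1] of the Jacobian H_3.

H_jac[0,1] = -0.7814

step 1: x^-=[2.6620, 3.4100]  P^-=[0.6076 0.0650; 0.0650 0.4000]  H_jac=[0.6153 0.7883]  S=[0.6617]  K=[0.6425; 0.5370]  nu=[-5.5560]  x^+=[-0.9078, 0.4265]  P^+=[0.3345 -0.1633; -0.1633 0.2092]
step 2: x^-=[-0.8224, 0.4265]  P^-=[0.3575 -0.1234; -0.1234 0.3792]  H_jac=[-0.8877 0.4604]  S=[0.5830]  K=[-0.6418; 0.4874]  nu=[-2.5565]  x^+=[0.8184, -0.8195]  P^+=[0.1173 0.0590; 0.0590 0.2407]
step 3: x^-=[0.6545, -0.8195]  P^-=[0.2305 0.1051; 0.1051 0.4107]  H_jac=[0.6241 -0.7814]  S=[0.3581]  K=[0.1725; -0.7131]  nu=[-3.5088]  x^+=[0.0493, 1.6827]  P^+=[0.2199 0.1491; 0.1491 0.2286]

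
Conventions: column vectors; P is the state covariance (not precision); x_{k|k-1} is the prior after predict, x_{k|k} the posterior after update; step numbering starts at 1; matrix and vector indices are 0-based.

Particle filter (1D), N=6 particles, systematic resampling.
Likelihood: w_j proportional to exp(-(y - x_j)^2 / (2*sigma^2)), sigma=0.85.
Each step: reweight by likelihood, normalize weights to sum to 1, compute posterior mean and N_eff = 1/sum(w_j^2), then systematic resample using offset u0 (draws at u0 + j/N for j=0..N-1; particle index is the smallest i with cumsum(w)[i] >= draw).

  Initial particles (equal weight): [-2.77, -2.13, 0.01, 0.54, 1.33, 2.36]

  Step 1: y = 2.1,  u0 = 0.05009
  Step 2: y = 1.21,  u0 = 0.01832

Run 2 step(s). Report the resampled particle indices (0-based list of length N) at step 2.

step 1: w=[0.0000, 0.0000, 0.0263, 0.1002, 0.3582, 0.5153]  mean=1.7469  Neff=2.4717  idx=[3, 4, 4, 5, 5, 5]
step 2: w=[0.1872, 0.2529, 0.2529, 0.1023, 0.1023, 0.1023]  mean=1.4982  Neff=5.1439  idx=[0, 0, 1, 2, 2, 4]

resampled_idx = [0, 0, 1, 2, 2, 4]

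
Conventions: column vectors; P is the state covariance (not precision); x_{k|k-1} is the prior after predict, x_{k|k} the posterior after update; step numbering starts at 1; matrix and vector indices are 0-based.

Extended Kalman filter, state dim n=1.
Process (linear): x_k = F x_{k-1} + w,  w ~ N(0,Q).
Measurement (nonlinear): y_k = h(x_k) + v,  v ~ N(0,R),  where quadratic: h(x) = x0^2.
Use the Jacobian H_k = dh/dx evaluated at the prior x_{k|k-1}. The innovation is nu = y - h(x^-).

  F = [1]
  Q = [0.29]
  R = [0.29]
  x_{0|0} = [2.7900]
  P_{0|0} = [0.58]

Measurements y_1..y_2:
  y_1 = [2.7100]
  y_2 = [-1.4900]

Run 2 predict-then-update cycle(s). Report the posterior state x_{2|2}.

x_post = [0.6361]

step 1: x^-=[2.7900]  P^-=[0.8700]  H_jac=[5.5800]  S=[27.3787]  K=[0.1773]  nu=[-5.0741]  x^+=[1.8903]  P^+=[0.0092]
step 2: x^-=[1.8903]  P^-=[0.2992]  H_jac=[3.7806]  S=[4.5666]  K=[0.2477]  nu=[-5.0632]  x^+=[0.6361]  P^+=[0.0190]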